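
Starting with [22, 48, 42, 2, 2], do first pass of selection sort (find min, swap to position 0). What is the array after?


After one pass: [2, 48, 42, 22, 2]


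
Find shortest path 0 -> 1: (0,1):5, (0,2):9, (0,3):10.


Dijkstra from 0:
Distances: {0: 0, 1: 5, 2: 9, 3: 10}
Shortest distance to 1 = 5, path = [0, 1]


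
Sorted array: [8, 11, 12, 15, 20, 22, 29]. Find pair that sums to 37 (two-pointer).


Two pointers: lo=0, hi=6
Found pair: (8, 29) summing to 37


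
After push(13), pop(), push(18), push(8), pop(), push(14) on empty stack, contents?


push(13) -> [13]
pop() returns 13 -> []
push(18) -> [18]
push(8) -> [18, 8]
pop() returns 8 -> [18]
push(14) -> [18, 14]
Final stack (bottom to top): [18, 14]


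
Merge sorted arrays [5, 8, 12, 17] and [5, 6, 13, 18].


Compare heads, take smaller each step.
Merged: [5, 5, 6, 8, 12, 13, 17, 18]


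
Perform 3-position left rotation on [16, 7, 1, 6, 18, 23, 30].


Left rotate by 3: [6, 18, 23, 30, 16, 7, 1]


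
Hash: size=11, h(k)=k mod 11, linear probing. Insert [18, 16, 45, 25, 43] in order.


Insertions: 18->slot 7; 16->slot 5; 45->slot 1; 25->slot 3; 43->slot 10
Table: [None, 45, None, 25, None, 16, None, 18, None, None, 43]


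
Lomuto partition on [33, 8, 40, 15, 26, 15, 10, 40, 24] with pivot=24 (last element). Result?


Elements <= 24 go left of pivot.
Result: [8, 15, 15, 10, 24, 40, 33, 40, 26], pivot at index 4


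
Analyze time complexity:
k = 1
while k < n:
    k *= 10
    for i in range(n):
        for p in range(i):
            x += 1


Per nesting level: O(log n) * O(n) * O(n) [triangular over i] = O(n^2 log n)
Complexity: O(n^2 log n)


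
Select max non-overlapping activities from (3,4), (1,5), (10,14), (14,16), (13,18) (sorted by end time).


Greedy: pick earliest-ending, then skip overlaps.
Selected (3 activities): [(3, 4), (10, 14), (14, 16)]


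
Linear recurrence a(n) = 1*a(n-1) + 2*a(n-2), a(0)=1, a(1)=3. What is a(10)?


Build bottom-up:
...a(8)=341, a(9)=683, a(10)=1*683+2*341=1365


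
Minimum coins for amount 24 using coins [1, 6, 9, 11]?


dp[0]=0; dp[i]=1+min(dp[i-c] for c in coins)
...dp[19]=3, dp[20]=2, dp[21]=3, dp[22]=2, dp[23]=3, dp[24]=3
Minimum coins for 24 = 3


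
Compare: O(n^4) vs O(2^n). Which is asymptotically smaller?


quartic grows slower than exponential
O(n^4) is asymptotically smaller; O(2^n) grows faster


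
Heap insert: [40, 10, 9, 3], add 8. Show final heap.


Append 8: [40, 10, 9, 3, 8]
Bubble up: no swaps needed
Result: [40, 10, 9, 3, 8]


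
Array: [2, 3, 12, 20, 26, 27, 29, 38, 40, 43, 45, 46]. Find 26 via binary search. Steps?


Search for 26:
[0,11] mid=5 arr[5]=27
[0,4] mid=2 arr[2]=12
[3,4] mid=3 arr[3]=20
[4,4] mid=4 arr[4]=26
Total: 4 comparisons


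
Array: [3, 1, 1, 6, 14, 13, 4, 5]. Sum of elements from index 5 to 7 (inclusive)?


Prefix sums: [0, 3, 4, 5, 11, 25, 38, 42, 47]
Sum[5..7] = prefix[8] - prefix[5] = 47 - 25 = 22


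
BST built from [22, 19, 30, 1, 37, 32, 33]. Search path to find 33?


BST root = 22
Search for 33: compare at each node
Path: [22, 30, 37, 32, 33]


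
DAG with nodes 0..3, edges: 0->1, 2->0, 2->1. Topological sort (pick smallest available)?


Kahn's algorithm, process smallest node first
Order: [2, 0, 1, 3]


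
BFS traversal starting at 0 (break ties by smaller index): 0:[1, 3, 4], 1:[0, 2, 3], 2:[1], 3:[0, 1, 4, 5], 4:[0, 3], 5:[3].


BFS queue: start with [0]
Visit order: [0, 1, 3, 4, 2, 5]


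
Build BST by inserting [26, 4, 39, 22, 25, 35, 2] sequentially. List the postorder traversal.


Root = 26; build tree by BST insertion.
Postorder traversal: [2, 25, 22, 4, 35, 39, 26]


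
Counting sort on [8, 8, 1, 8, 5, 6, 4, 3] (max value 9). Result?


Count array: [0, 1, 0, 1, 1, 1, 1, 0, 3, 0]
Reconstruct: [1, 3, 4, 5, 6, 8, 8, 8]


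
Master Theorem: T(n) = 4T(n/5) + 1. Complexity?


a=4, b=5, c=0. log_5(4)=0.861 > c=0. Case 1: O(n^log_b(a)) = O(n^0.861)
Complexity: O(n^0.861)


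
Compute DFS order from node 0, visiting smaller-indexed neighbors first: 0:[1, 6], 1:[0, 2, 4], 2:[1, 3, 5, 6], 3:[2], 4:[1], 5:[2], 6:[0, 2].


DFS stack-based: start with [0]
Visit order: [0, 1, 2, 3, 5, 6, 4]


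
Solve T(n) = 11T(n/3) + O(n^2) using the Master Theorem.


a=11, b=3, c=2. log_3(11)=2.183 > c=2. Case 1: O(n^log_b(a)) = O(n^2.183)
Complexity: O(n^2.183)


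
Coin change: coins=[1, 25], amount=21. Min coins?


dp[0]=0; dp[i]=1+min(dp[i-c] for c in coins)
...dp[16]=16, dp[17]=17, dp[18]=18, dp[19]=19, dp[20]=20, dp[21]=21
Minimum coins for 21 = 21


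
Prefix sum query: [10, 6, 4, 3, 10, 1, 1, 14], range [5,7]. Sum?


Prefix sums: [0, 10, 16, 20, 23, 33, 34, 35, 49]
Sum[5..7] = prefix[8] - prefix[5] = 49 - 33 = 16


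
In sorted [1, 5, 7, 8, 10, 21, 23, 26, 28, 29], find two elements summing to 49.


Two pointers: lo=0, hi=9
Found pair: (21, 28) summing to 49


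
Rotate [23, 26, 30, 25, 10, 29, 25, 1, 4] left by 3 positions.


Left rotate by 3: [25, 10, 29, 25, 1, 4, 23, 26, 30]


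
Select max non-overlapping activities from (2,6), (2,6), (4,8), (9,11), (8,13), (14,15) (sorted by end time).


Greedy: pick earliest-ending, then skip overlaps.
Selected (3 activities): [(2, 6), (9, 11), (14, 15)]


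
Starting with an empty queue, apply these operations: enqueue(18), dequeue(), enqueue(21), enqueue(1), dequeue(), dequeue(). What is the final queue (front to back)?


enqueue(18) -> [18]
dequeue() returns 18 -> []
enqueue(21) -> [21]
enqueue(1) -> [21, 1]
dequeue() returns 21 -> [1]
dequeue() returns 1 -> []
Final queue (front to back): []


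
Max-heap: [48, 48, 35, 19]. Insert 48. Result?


Append 48: [48, 48, 35, 19, 48]
Bubble up: no swaps needed
Result: [48, 48, 35, 19, 48]


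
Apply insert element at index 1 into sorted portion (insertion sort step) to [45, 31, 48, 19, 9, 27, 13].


After one pass: [31, 45, 48, 19, 9, 27, 13]


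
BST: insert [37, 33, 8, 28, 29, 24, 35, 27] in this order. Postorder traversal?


Root = 37; build tree by BST insertion.
Postorder traversal: [27, 24, 29, 28, 8, 35, 33, 37]


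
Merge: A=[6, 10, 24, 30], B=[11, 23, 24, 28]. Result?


Compare heads, take smaller each step.
Merged: [6, 10, 11, 23, 24, 24, 28, 30]


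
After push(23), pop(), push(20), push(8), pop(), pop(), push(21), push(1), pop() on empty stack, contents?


push(23) -> [23]
pop() returns 23 -> []
push(20) -> [20]
push(8) -> [20, 8]
pop() returns 8 -> [20]
pop() returns 20 -> []
push(21) -> [21]
push(1) -> [21, 1]
pop() returns 1 -> [21]
Final stack (bottom to top): [21]


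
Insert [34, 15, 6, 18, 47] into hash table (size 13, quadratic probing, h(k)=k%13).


Insertions: 34->slot 8; 15->slot 2; 6->slot 6; 18->slot 5; 47->slot 9
Table: [None, None, 15, None, None, 18, 6, None, 34, 47, None, None, None]


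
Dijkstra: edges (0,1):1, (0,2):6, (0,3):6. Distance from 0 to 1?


Dijkstra from 0:
Distances: {0: 0, 1: 1, 2: 6, 3: 6}
Shortest distance to 1 = 1, path = [0, 1]


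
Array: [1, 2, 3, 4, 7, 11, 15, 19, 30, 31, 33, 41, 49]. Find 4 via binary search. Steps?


Search for 4:
[0,12] mid=6 arr[6]=15
[0,5] mid=2 arr[2]=3
[3,5] mid=4 arr[4]=7
[3,3] mid=3 arr[3]=4
Total: 4 comparisons


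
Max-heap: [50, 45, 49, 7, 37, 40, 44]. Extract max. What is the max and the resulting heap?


Max = 50
Replace root with last, heapify down
Resulting heap: [49, 45, 44, 7, 37, 40]


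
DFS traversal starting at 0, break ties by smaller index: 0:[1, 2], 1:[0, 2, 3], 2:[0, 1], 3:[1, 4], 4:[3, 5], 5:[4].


DFS stack-based: start with [0]
Visit order: [0, 1, 2, 3, 4, 5]


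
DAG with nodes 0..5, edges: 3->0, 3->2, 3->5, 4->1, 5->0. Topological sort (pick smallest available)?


Kahn's algorithm, process smallest node first
Order: [3, 2, 4, 1, 5, 0]


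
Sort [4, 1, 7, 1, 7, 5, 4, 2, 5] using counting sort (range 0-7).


Count array: [0, 2, 1, 0, 2, 2, 0, 2]
Reconstruct: [1, 1, 2, 4, 4, 5, 5, 7, 7]


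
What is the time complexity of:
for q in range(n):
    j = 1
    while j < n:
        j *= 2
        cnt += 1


Per nesting level: O(n) * O(log n) = O(n log n)
Complexity: O(n log n)


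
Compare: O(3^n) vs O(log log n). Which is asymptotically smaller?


double-logarithmic grows slower than exponential (base 3)
O(log log n) is asymptotically smaller; O(3^n) grows faster


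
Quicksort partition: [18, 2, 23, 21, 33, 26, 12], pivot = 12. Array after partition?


Elements <= 12 go left of pivot.
Result: [2, 12, 23, 21, 33, 26, 18], pivot at index 1


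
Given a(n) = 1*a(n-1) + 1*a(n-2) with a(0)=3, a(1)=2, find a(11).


Build bottom-up:
...a(9)=131, a(10)=212, a(11)=1*212+1*131=343


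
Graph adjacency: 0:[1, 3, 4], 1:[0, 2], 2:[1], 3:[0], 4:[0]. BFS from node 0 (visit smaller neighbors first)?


BFS queue: start with [0]
Visit order: [0, 1, 3, 4, 2]


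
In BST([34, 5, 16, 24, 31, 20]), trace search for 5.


BST root = 34
Search for 5: compare at each node
Path: [34, 5]


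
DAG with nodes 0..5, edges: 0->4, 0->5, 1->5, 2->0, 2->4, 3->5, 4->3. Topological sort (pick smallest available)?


Kahn's algorithm, process smallest node first
Order: [1, 2, 0, 4, 3, 5]


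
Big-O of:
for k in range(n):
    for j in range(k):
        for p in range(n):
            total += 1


Per nesting level: O(n) * O(n) [triangular over k] * O(n) = O(n^3)
Complexity: O(n^3)


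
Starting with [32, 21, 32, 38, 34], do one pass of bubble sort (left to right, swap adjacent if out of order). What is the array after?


After one pass: [21, 32, 32, 34, 38]


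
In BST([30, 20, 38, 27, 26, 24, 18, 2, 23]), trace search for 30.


BST root = 30
Search for 30: compare at each node
Path: [30]


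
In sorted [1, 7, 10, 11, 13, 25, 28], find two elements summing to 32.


Two pointers: lo=0, hi=6
Found pair: (7, 25) summing to 32


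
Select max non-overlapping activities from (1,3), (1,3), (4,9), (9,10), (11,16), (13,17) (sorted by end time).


Greedy: pick earliest-ending, then skip overlaps.
Selected (4 activities): [(1, 3), (4, 9), (9, 10), (11, 16)]


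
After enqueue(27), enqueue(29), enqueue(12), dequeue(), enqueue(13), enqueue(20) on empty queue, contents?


enqueue(27) -> [27]
enqueue(29) -> [27, 29]
enqueue(12) -> [27, 29, 12]
dequeue() returns 27 -> [29, 12]
enqueue(13) -> [29, 12, 13]
enqueue(20) -> [29, 12, 13, 20]
Final queue (front to back): [29, 12, 13, 20]


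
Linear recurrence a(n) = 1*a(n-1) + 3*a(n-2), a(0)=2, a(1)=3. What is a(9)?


Build bottom-up:
...a(7)=531, a(8)=1233, a(9)=1*1233+3*531=2826


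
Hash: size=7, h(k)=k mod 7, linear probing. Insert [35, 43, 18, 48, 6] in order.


Insertions: 35->slot 0; 43->slot 1; 18->slot 4; 48->slot 6; 6->slot 2
Table: [35, 43, 6, None, 18, None, 48]


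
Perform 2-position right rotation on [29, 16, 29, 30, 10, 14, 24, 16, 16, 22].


Right rotate by 2: [16, 22, 29, 16, 29, 30, 10, 14, 24, 16]


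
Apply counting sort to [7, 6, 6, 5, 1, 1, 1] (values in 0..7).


Count array: [0, 3, 0, 0, 0, 1, 2, 1]
Reconstruct: [1, 1, 1, 5, 6, 6, 7]


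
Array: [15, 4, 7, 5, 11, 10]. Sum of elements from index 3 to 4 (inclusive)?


Prefix sums: [0, 15, 19, 26, 31, 42, 52]
Sum[3..4] = prefix[5] - prefix[3] = 42 - 26 = 16


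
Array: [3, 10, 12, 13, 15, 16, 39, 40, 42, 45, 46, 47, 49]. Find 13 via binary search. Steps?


Search for 13:
[0,12] mid=6 arr[6]=39
[0,5] mid=2 arr[2]=12
[3,5] mid=4 arr[4]=15
[3,3] mid=3 arr[3]=13
Total: 4 comparisons


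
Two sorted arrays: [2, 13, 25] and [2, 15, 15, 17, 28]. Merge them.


Compare heads, take smaller each step.
Merged: [2, 2, 13, 15, 15, 17, 25, 28]


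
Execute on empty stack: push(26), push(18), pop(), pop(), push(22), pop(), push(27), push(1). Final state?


push(26) -> [26]
push(18) -> [26, 18]
pop() returns 18 -> [26]
pop() returns 26 -> []
push(22) -> [22]
pop() returns 22 -> []
push(27) -> [27]
push(1) -> [27, 1]
Final stack (bottom to top): [27, 1]


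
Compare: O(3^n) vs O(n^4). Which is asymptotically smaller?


quartic grows slower than exponential (base 3)
O(n^4) is asymptotically smaller; O(3^n) grows faster


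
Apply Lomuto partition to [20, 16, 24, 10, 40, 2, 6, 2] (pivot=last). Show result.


Elements <= 2 go left of pivot.
Result: [2, 2, 24, 10, 40, 20, 6, 16], pivot at index 1


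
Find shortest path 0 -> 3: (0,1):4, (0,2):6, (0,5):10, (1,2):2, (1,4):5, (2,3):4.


Dijkstra from 0:
Distances: {0: 0, 1: 4, 2: 6, 3: 10, 4: 9, 5: 10}
Shortest distance to 3 = 10, path = [0, 2, 3]


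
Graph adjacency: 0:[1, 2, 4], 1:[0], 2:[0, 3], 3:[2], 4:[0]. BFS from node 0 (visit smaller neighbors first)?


BFS queue: start with [0]
Visit order: [0, 1, 2, 4, 3]


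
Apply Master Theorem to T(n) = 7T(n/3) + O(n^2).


a=7, b=3, c=2. log_3(7)=1.771 < c=2. Case 3: O(n^c) = O(n^2)
Complexity: O(n^2)


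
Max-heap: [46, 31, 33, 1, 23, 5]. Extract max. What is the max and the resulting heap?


Max = 46
Replace root with last, heapify down
Resulting heap: [33, 31, 5, 1, 23]


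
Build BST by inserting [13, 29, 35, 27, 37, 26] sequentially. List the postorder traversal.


Root = 13; build tree by BST insertion.
Postorder traversal: [26, 27, 37, 35, 29, 13]


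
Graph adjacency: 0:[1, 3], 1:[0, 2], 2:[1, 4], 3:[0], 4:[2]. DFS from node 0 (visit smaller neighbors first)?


DFS stack-based: start with [0]
Visit order: [0, 1, 2, 4, 3]


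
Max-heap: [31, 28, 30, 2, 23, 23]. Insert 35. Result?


Append 35: [31, 28, 30, 2, 23, 23, 35]
Bubble up: swap idx 6(35) with idx 2(30); swap idx 2(35) with idx 0(31)
Result: [35, 28, 31, 2, 23, 23, 30]


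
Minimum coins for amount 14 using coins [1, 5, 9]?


dp[0]=0; dp[i]=1+min(dp[i-c] for c in coins)
...dp[9]=1, dp[10]=2, dp[11]=3, dp[12]=4, dp[13]=5, dp[14]=2
Minimum coins for 14 = 2


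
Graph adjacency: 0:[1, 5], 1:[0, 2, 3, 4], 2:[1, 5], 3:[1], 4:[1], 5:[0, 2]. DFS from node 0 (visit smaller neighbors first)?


DFS stack-based: start with [0]
Visit order: [0, 1, 2, 5, 3, 4]


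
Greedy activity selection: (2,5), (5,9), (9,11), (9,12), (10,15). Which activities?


Greedy: pick earliest-ending, then skip overlaps.
Selected (3 activities): [(2, 5), (5, 9), (9, 11)]


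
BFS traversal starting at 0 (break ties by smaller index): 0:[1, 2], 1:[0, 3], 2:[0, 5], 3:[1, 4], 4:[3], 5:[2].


BFS queue: start with [0]
Visit order: [0, 1, 2, 3, 5, 4]


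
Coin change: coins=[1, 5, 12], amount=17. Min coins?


dp[0]=0; dp[i]=1+min(dp[i-c] for c in coins)
...dp[12]=1, dp[13]=2, dp[14]=3, dp[15]=3, dp[16]=4, dp[17]=2
Minimum coins for 17 = 2


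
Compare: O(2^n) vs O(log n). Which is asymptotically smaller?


logarithmic grows slower than exponential
O(log n) is asymptotically smaller; O(2^n) grows faster


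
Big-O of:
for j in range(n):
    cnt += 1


Per nesting level: O(n) = O(n)
Complexity: O(n)


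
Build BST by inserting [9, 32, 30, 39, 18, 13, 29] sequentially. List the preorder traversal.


Root = 9; build tree by BST insertion.
Preorder traversal: [9, 32, 30, 18, 13, 29, 39]


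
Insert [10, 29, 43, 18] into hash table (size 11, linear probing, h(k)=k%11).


Insertions: 10->slot 10; 29->slot 7; 43->slot 0; 18->slot 8
Table: [43, None, None, None, None, None, None, 29, 18, None, 10]


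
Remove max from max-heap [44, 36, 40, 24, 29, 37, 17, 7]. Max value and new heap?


Max = 44
Replace root with last, heapify down
Resulting heap: [40, 36, 37, 24, 29, 7, 17]


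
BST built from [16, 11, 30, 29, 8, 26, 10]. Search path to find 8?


BST root = 16
Search for 8: compare at each node
Path: [16, 11, 8]


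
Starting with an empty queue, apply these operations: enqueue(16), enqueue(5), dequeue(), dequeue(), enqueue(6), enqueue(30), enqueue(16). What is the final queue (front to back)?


enqueue(16) -> [16]
enqueue(5) -> [16, 5]
dequeue() returns 16 -> [5]
dequeue() returns 5 -> []
enqueue(6) -> [6]
enqueue(30) -> [6, 30]
enqueue(16) -> [6, 30, 16]
Final queue (front to back): [6, 30, 16]


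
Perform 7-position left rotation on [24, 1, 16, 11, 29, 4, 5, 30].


Left rotate by 7: [30, 24, 1, 16, 11, 29, 4, 5]


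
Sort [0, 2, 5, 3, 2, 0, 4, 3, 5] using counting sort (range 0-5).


Count array: [2, 0, 2, 2, 1, 2]
Reconstruct: [0, 0, 2, 2, 3, 3, 4, 5, 5]


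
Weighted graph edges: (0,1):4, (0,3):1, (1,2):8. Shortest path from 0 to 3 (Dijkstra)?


Dijkstra from 0:
Distances: {0: 0, 1: 4, 2: 12, 3: 1}
Shortest distance to 3 = 1, path = [0, 3]


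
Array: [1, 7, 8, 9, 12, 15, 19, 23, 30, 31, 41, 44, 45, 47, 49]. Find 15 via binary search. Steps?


Search for 15:
[0,14] mid=7 arr[7]=23
[0,6] mid=3 arr[3]=9
[4,6] mid=5 arr[5]=15
Total: 3 comparisons


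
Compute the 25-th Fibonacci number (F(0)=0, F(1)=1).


F(n)=F(n-1)+F(n-2)
...F(23)=28657, F(24)=46368, F(25)=75025


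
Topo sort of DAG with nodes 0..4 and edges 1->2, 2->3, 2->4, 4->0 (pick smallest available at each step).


Kahn's algorithm, process smallest node first
Order: [1, 2, 3, 4, 0]


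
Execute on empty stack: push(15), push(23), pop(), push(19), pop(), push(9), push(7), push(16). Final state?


push(15) -> [15]
push(23) -> [15, 23]
pop() returns 23 -> [15]
push(19) -> [15, 19]
pop() returns 19 -> [15]
push(9) -> [15, 9]
push(7) -> [15, 9, 7]
push(16) -> [15, 9, 7, 16]
Final stack (bottom to top): [15, 9, 7, 16]


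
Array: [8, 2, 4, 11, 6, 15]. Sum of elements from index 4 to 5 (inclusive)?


Prefix sums: [0, 8, 10, 14, 25, 31, 46]
Sum[4..5] = prefix[6] - prefix[4] = 46 - 25 = 21


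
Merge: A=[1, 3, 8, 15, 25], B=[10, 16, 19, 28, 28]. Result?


Compare heads, take smaller each step.
Merged: [1, 3, 8, 10, 15, 16, 19, 25, 28, 28]


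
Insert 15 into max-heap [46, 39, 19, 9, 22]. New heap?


Append 15: [46, 39, 19, 9, 22, 15]
Bubble up: no swaps needed
Result: [46, 39, 19, 9, 22, 15]


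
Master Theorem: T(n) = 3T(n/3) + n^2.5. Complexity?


a=3, b=3, c=2.5. log_3(3)=1 < c=2.5. Case 3: O(n^c) = O(n^2.500)
Complexity: O(n^2.500)


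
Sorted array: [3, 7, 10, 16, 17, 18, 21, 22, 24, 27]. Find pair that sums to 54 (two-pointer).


Two pointers: lo=0, hi=9
No pair sums to 54


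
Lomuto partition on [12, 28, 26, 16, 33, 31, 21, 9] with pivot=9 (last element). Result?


Elements <= 9 go left of pivot.
Result: [9, 28, 26, 16, 33, 31, 21, 12], pivot at index 0


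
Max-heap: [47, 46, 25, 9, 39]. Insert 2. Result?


Append 2: [47, 46, 25, 9, 39, 2]
Bubble up: no swaps needed
Result: [47, 46, 25, 9, 39, 2]


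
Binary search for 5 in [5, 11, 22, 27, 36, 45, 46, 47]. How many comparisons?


Search for 5:
[0,7] mid=3 arr[3]=27
[0,2] mid=1 arr[1]=11
[0,0] mid=0 arr[0]=5
Total: 3 comparisons


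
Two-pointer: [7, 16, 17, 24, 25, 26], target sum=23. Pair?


Two pointers: lo=0, hi=5
Found pair: (7, 16) summing to 23


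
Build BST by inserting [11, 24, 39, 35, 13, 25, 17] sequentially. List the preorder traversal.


Root = 11; build tree by BST insertion.
Preorder traversal: [11, 24, 13, 17, 39, 35, 25]


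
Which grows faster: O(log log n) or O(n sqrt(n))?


double-logarithmic grows slower than n^1.5
O(log log n) is asymptotically smaller; O(n sqrt(n)) grows faster


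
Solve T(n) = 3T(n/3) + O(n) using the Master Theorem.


a=3, b=3, c=1. log_3(3)=1 = c=1. Case 2: O(n^c log n) = O(n log n)
Complexity: O(n log n)


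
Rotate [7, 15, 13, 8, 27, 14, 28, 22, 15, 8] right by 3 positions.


Right rotate by 3: [22, 15, 8, 7, 15, 13, 8, 27, 14, 28]


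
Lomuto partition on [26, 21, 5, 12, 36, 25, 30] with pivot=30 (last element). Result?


Elements <= 30 go left of pivot.
Result: [26, 21, 5, 12, 25, 30, 36], pivot at index 5


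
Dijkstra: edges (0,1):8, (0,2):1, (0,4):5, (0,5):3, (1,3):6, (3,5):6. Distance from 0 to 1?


Dijkstra from 0:
Distances: {0: 0, 1: 8, 2: 1, 3: 9, 4: 5, 5: 3}
Shortest distance to 1 = 8, path = [0, 1]


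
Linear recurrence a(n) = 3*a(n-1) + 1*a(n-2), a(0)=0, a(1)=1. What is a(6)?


Build bottom-up:
...a(4)=33, a(5)=109, a(6)=3*109+1*33=360


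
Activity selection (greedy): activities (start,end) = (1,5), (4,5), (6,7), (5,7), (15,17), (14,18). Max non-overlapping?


Greedy: pick earliest-ending, then skip overlaps.
Selected (3 activities): [(1, 5), (6, 7), (15, 17)]


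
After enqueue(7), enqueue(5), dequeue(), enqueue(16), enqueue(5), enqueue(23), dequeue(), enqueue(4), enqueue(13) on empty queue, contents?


enqueue(7) -> [7]
enqueue(5) -> [7, 5]
dequeue() returns 7 -> [5]
enqueue(16) -> [5, 16]
enqueue(5) -> [5, 16, 5]
enqueue(23) -> [5, 16, 5, 23]
dequeue() returns 5 -> [16, 5, 23]
enqueue(4) -> [16, 5, 23, 4]
enqueue(13) -> [16, 5, 23, 4, 13]
Final queue (front to back): [16, 5, 23, 4, 13]


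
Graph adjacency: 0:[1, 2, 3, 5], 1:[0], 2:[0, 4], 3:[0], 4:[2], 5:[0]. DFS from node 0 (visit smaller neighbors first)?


DFS stack-based: start with [0]
Visit order: [0, 1, 2, 4, 3, 5]


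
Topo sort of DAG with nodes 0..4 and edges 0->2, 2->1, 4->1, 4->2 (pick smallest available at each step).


Kahn's algorithm, process smallest node first
Order: [0, 3, 4, 2, 1]


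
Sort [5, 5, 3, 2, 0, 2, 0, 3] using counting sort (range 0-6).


Count array: [2, 0, 2, 2, 0, 2, 0]
Reconstruct: [0, 0, 2, 2, 3, 3, 5, 5]


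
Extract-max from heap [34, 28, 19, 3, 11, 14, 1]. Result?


Max = 34
Replace root with last, heapify down
Resulting heap: [28, 11, 19, 3, 1, 14]


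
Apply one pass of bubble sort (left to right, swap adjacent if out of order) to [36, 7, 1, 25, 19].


After one pass: [7, 1, 25, 19, 36]


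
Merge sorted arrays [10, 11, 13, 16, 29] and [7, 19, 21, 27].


Compare heads, take smaller each step.
Merged: [7, 10, 11, 13, 16, 19, 21, 27, 29]


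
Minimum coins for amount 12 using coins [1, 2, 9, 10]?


dp[0]=0; dp[i]=1+min(dp[i-c] for c in coins)
...dp[7]=4, dp[8]=4, dp[9]=1, dp[10]=1, dp[11]=2, dp[12]=2
Minimum coins for 12 = 2


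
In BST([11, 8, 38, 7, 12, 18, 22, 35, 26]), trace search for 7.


BST root = 11
Search for 7: compare at each node
Path: [11, 8, 7]


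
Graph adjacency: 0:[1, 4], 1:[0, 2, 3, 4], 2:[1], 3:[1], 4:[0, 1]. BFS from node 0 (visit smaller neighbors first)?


BFS queue: start with [0]
Visit order: [0, 1, 4, 2, 3]


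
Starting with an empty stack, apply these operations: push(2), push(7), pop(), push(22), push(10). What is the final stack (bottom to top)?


push(2) -> [2]
push(7) -> [2, 7]
pop() returns 7 -> [2]
push(22) -> [2, 22]
push(10) -> [2, 22, 10]
Final stack (bottom to top): [2, 22, 10]


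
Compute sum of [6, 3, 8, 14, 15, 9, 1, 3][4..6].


Prefix sums: [0, 6, 9, 17, 31, 46, 55, 56, 59]
Sum[4..6] = prefix[7] - prefix[4] = 56 - 31 = 25


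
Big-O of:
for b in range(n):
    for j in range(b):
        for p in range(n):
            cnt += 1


Per nesting level: O(n) * O(n) [triangular over b] * O(n) = O(n^3)
Complexity: O(n^3)


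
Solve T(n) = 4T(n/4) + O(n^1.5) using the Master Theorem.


a=4, b=4, c=1.5. log_4(4)=1 < c=1.5. Case 3: O(n^c) = O(n^1.500)
Complexity: O(n^1.500)


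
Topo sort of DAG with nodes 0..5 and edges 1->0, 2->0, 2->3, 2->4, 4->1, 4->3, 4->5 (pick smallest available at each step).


Kahn's algorithm, process smallest node first
Order: [2, 4, 1, 0, 3, 5]


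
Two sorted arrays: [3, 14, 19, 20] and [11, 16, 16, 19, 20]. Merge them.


Compare heads, take smaller each step.
Merged: [3, 11, 14, 16, 16, 19, 19, 20, 20]


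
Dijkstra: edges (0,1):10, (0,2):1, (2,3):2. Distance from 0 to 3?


Dijkstra from 0:
Distances: {0: 0, 1: 10, 2: 1, 3: 3}
Shortest distance to 3 = 3, path = [0, 2, 3]


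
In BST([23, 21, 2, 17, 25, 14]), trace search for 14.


BST root = 23
Search for 14: compare at each node
Path: [23, 21, 2, 17, 14]


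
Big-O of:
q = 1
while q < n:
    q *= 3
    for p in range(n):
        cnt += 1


Per nesting level: O(log n) * O(n) = O(n log n)
Complexity: O(n log n)


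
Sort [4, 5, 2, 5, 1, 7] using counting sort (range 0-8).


Count array: [0, 1, 1, 0, 1, 2, 0, 1, 0]
Reconstruct: [1, 2, 4, 5, 5, 7]


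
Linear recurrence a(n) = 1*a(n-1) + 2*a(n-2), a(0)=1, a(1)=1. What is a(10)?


Build bottom-up:
...a(8)=171, a(9)=341, a(10)=1*341+2*171=683


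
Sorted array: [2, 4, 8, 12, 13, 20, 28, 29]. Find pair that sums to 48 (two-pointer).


Two pointers: lo=0, hi=7
Found pair: (20, 28) summing to 48


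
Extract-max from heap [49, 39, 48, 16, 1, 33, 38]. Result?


Max = 49
Replace root with last, heapify down
Resulting heap: [48, 39, 38, 16, 1, 33]


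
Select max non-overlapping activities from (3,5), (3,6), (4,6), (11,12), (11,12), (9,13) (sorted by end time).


Greedy: pick earliest-ending, then skip overlaps.
Selected (2 activities): [(3, 5), (11, 12)]


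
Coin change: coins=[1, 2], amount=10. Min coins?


dp[0]=0; dp[i]=1+min(dp[i-c] for c in coins)
...dp[5]=3, dp[6]=3, dp[7]=4, dp[8]=4, dp[9]=5, dp[10]=5
Minimum coins for 10 = 5


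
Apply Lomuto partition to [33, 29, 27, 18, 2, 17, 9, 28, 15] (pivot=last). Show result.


Elements <= 15 go left of pivot.
Result: [2, 9, 15, 18, 33, 17, 29, 28, 27], pivot at index 2


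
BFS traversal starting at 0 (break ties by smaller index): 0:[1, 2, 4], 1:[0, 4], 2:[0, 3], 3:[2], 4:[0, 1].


BFS queue: start with [0]
Visit order: [0, 1, 2, 4, 3]


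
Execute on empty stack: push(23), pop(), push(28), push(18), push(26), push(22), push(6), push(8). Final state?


push(23) -> [23]
pop() returns 23 -> []
push(28) -> [28]
push(18) -> [28, 18]
push(26) -> [28, 18, 26]
push(22) -> [28, 18, 26, 22]
push(6) -> [28, 18, 26, 22, 6]
push(8) -> [28, 18, 26, 22, 6, 8]
Final stack (bottom to top): [28, 18, 26, 22, 6, 8]


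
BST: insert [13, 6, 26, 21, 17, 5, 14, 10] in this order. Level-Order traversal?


Root = 13; build tree by BST insertion.
Level-Order traversal: [13, 6, 26, 5, 10, 21, 17, 14]


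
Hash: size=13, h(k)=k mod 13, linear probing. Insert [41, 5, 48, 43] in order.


Insertions: 41->slot 2; 5->slot 5; 48->slot 9; 43->slot 4
Table: [None, None, 41, None, 43, 5, None, None, None, 48, None, None, None]


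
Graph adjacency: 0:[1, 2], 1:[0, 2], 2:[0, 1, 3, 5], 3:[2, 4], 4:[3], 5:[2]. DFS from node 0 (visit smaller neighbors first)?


DFS stack-based: start with [0]
Visit order: [0, 1, 2, 3, 4, 5]


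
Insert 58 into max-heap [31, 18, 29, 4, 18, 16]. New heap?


Append 58: [31, 18, 29, 4, 18, 16, 58]
Bubble up: swap idx 6(58) with idx 2(29); swap idx 2(58) with idx 0(31)
Result: [58, 18, 31, 4, 18, 16, 29]


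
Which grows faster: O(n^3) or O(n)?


linear grows slower than cubic
O(n) is asymptotically smaller; O(n^3) grows faster


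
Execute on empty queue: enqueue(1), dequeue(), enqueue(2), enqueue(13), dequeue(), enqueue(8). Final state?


enqueue(1) -> [1]
dequeue() returns 1 -> []
enqueue(2) -> [2]
enqueue(13) -> [2, 13]
dequeue() returns 2 -> [13]
enqueue(8) -> [13, 8]
Final queue (front to back): [13, 8]


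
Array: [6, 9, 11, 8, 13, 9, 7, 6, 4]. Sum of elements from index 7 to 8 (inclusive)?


Prefix sums: [0, 6, 15, 26, 34, 47, 56, 63, 69, 73]
Sum[7..8] = prefix[9] - prefix[7] = 73 - 63 = 10


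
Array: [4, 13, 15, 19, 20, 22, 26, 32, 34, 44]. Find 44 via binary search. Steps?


Search for 44:
[0,9] mid=4 arr[4]=20
[5,9] mid=7 arr[7]=32
[8,9] mid=8 arr[8]=34
[9,9] mid=9 arr[9]=44
Total: 4 comparisons


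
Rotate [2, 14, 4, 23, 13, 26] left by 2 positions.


Left rotate by 2: [4, 23, 13, 26, 2, 14]


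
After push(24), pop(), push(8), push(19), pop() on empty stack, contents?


push(24) -> [24]
pop() returns 24 -> []
push(8) -> [8]
push(19) -> [8, 19]
pop() returns 19 -> [8]
Final stack (bottom to top): [8]


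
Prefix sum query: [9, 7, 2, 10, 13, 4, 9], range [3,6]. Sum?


Prefix sums: [0, 9, 16, 18, 28, 41, 45, 54]
Sum[3..6] = prefix[7] - prefix[3] = 54 - 18 = 36


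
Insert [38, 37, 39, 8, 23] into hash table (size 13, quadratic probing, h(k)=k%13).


Insertions: 38->slot 12; 37->slot 11; 39->slot 0; 8->slot 8; 23->slot 10
Table: [39, None, None, None, None, None, None, None, 8, None, 23, 37, 38]


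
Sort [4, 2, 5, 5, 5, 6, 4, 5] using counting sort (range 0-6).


Count array: [0, 0, 1, 0, 2, 4, 1]
Reconstruct: [2, 4, 4, 5, 5, 5, 5, 6]


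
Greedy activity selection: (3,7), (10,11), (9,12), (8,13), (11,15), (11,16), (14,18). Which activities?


Greedy: pick earliest-ending, then skip overlaps.
Selected (3 activities): [(3, 7), (10, 11), (11, 15)]


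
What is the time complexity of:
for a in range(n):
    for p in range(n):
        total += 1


Per nesting level: O(n) * O(n) = O(n^2)
Complexity: O(n^2)


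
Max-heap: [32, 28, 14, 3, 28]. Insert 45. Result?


Append 45: [32, 28, 14, 3, 28, 45]
Bubble up: swap idx 5(45) with idx 2(14); swap idx 2(45) with idx 0(32)
Result: [45, 28, 32, 3, 28, 14]


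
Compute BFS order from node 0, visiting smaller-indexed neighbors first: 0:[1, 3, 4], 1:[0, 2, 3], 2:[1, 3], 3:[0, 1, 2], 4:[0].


BFS queue: start with [0]
Visit order: [0, 1, 3, 4, 2]


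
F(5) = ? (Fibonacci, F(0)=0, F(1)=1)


F(n)=F(n-1)+F(n-2)
...F(3)=2, F(4)=3, F(5)=5


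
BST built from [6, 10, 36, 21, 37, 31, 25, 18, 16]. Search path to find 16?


BST root = 6
Search for 16: compare at each node
Path: [6, 10, 36, 21, 18, 16]


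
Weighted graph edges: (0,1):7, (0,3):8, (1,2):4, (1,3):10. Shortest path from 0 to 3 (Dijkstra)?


Dijkstra from 0:
Distances: {0: 0, 1: 7, 2: 11, 3: 8}
Shortest distance to 3 = 8, path = [0, 3]


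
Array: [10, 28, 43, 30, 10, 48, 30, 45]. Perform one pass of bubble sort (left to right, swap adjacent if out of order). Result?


After one pass: [10, 28, 30, 10, 43, 30, 45, 48]


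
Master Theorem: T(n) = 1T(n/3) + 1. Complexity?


a=1, b=3, c=0. log_3(1)=0 = c=0. Case 2: O(n^c log n) = O(log n)
Complexity: O(log n)


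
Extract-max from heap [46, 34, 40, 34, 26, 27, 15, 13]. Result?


Max = 46
Replace root with last, heapify down
Resulting heap: [40, 34, 27, 34, 26, 13, 15]


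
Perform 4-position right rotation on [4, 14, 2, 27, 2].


Right rotate by 4: [14, 2, 27, 2, 4]


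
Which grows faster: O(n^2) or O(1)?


constant grows slower than quadratic
O(1) is asymptotically smaller; O(n^2) grows faster


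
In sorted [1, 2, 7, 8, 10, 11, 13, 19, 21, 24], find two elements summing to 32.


Two pointers: lo=0, hi=9
Found pair: (8, 24) summing to 32


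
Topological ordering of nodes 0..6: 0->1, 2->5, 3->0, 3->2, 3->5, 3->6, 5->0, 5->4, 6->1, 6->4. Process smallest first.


Kahn's algorithm, process smallest node first
Order: [3, 2, 5, 0, 6, 1, 4]


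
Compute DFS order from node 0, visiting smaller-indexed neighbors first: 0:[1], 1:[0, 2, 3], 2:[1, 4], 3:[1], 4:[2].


DFS stack-based: start with [0]
Visit order: [0, 1, 2, 4, 3]


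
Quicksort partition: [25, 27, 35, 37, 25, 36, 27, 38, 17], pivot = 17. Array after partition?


Elements <= 17 go left of pivot.
Result: [17, 27, 35, 37, 25, 36, 27, 38, 25], pivot at index 0


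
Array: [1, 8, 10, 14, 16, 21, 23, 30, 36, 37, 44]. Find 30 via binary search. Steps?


Search for 30:
[0,10] mid=5 arr[5]=21
[6,10] mid=8 arr[8]=36
[6,7] mid=6 arr[6]=23
[7,7] mid=7 arr[7]=30
Total: 4 comparisons


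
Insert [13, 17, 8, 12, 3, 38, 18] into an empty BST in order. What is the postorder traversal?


Root = 13; build tree by BST insertion.
Postorder traversal: [3, 12, 8, 18, 38, 17, 13]


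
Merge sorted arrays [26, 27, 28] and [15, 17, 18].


Compare heads, take smaller each step.
Merged: [15, 17, 18, 26, 27, 28]


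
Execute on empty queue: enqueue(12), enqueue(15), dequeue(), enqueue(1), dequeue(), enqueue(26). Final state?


enqueue(12) -> [12]
enqueue(15) -> [12, 15]
dequeue() returns 12 -> [15]
enqueue(1) -> [15, 1]
dequeue() returns 15 -> [1]
enqueue(26) -> [1, 26]
Final queue (front to back): [1, 26]


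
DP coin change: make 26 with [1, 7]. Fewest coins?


dp[0]=0; dp[i]=1+min(dp[i-c] for c in coins)
...dp[21]=3, dp[22]=4, dp[23]=5, dp[24]=6, dp[25]=7, dp[26]=8
Minimum coins for 26 = 8


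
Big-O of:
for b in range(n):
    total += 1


Per nesting level: O(n) = O(n)
Complexity: O(n)


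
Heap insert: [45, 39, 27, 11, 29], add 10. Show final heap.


Append 10: [45, 39, 27, 11, 29, 10]
Bubble up: no swaps needed
Result: [45, 39, 27, 11, 29, 10]


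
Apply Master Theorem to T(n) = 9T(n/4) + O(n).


a=9, b=4, c=1. log_4(9)=1.585 > c=1. Case 1: O(n^log_b(a)) = O(n^1.585)
Complexity: O(n^1.585)


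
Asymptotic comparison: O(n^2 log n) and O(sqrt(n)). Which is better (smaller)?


sublinear grows slower than n^2 log n
O(sqrt(n)) is asymptotically smaller; O(n^2 log n) grows faster


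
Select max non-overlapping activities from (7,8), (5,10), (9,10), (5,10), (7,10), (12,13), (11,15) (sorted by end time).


Greedy: pick earliest-ending, then skip overlaps.
Selected (3 activities): [(7, 8), (9, 10), (12, 13)]


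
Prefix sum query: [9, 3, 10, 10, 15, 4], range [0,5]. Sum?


Prefix sums: [0, 9, 12, 22, 32, 47, 51]
Sum[0..5] = prefix[6] - prefix[0] = 51 - 0 = 51


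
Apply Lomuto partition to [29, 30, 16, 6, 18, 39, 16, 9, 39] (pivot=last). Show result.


Elements <= 39 go left of pivot.
Result: [29, 30, 16, 6, 18, 39, 16, 9, 39], pivot at index 8


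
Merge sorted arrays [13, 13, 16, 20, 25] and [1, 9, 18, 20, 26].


Compare heads, take smaller each step.
Merged: [1, 9, 13, 13, 16, 18, 20, 20, 25, 26]


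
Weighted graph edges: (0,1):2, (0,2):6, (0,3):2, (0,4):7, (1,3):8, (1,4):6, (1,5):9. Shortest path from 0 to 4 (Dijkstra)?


Dijkstra from 0:
Distances: {0: 0, 1: 2, 2: 6, 3: 2, 4: 7, 5: 11}
Shortest distance to 4 = 7, path = [0, 4]


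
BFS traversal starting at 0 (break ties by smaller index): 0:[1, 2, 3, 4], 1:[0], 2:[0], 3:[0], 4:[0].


BFS queue: start with [0]
Visit order: [0, 1, 2, 3, 4]


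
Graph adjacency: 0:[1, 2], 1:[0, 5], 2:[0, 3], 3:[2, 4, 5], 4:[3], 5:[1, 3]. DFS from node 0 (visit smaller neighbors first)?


DFS stack-based: start with [0]
Visit order: [0, 1, 5, 3, 2, 4]


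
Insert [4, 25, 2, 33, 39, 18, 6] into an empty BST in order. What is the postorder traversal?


Root = 4; build tree by BST insertion.
Postorder traversal: [2, 6, 18, 39, 33, 25, 4]


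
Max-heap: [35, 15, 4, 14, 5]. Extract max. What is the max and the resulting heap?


Max = 35
Replace root with last, heapify down
Resulting heap: [15, 14, 4, 5]


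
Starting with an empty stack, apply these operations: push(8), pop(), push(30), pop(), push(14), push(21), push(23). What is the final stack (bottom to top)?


push(8) -> [8]
pop() returns 8 -> []
push(30) -> [30]
pop() returns 30 -> []
push(14) -> [14]
push(21) -> [14, 21]
push(23) -> [14, 21, 23]
Final stack (bottom to top): [14, 21, 23]


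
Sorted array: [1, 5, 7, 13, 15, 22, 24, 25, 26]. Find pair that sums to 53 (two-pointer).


Two pointers: lo=0, hi=8
No pair sums to 53


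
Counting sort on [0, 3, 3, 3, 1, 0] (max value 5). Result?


Count array: [2, 1, 0, 3, 0, 0]
Reconstruct: [0, 0, 1, 3, 3, 3]


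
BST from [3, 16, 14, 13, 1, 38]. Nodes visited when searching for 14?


BST root = 3
Search for 14: compare at each node
Path: [3, 16, 14]


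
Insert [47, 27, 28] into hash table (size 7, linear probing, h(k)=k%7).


Insertions: 47->slot 5; 27->slot 6; 28->slot 0
Table: [28, None, None, None, None, 47, 27]


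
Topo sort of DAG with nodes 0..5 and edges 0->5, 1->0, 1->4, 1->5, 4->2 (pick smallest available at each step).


Kahn's algorithm, process smallest node first
Order: [1, 0, 3, 4, 2, 5]


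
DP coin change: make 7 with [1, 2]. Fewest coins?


dp[0]=0; dp[i]=1+min(dp[i-c] for c in coins)
...dp[2]=1, dp[3]=2, dp[4]=2, dp[5]=3, dp[6]=3, dp[7]=4
Minimum coins for 7 = 4


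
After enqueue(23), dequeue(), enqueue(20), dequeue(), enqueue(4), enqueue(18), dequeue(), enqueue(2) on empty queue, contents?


enqueue(23) -> [23]
dequeue() returns 23 -> []
enqueue(20) -> [20]
dequeue() returns 20 -> []
enqueue(4) -> [4]
enqueue(18) -> [4, 18]
dequeue() returns 4 -> [18]
enqueue(2) -> [18, 2]
Final queue (front to back): [18, 2]


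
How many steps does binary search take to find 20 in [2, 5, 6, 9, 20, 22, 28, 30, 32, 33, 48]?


Search for 20:
[0,10] mid=5 arr[5]=22
[0,4] mid=2 arr[2]=6
[3,4] mid=3 arr[3]=9
[4,4] mid=4 arr[4]=20
Total: 4 comparisons


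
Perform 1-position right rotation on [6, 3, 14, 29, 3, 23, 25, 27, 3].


Right rotate by 1: [3, 6, 3, 14, 29, 3, 23, 25, 27]


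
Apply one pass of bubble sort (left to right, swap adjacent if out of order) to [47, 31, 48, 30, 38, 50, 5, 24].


After one pass: [31, 47, 30, 38, 48, 5, 24, 50]


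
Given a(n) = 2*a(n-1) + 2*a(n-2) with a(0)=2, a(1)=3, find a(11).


Build bottom-up:
...a(9)=10928, a(10)=29856, a(11)=2*29856+2*10928=81568


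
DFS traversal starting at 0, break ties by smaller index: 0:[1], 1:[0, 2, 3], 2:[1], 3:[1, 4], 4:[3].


DFS stack-based: start with [0]
Visit order: [0, 1, 2, 3, 4]


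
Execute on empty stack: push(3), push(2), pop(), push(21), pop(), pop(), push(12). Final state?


push(3) -> [3]
push(2) -> [3, 2]
pop() returns 2 -> [3]
push(21) -> [3, 21]
pop() returns 21 -> [3]
pop() returns 3 -> []
push(12) -> [12]
Final stack (bottom to top): [12]


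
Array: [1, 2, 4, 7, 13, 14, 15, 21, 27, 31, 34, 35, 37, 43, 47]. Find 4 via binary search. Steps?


Search for 4:
[0,14] mid=7 arr[7]=21
[0,6] mid=3 arr[3]=7
[0,2] mid=1 arr[1]=2
[2,2] mid=2 arr[2]=4
Total: 4 comparisons


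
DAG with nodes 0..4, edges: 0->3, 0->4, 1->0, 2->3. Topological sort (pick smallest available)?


Kahn's algorithm, process smallest node first
Order: [1, 0, 2, 3, 4]


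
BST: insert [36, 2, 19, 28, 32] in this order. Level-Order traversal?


Root = 36; build tree by BST insertion.
Level-Order traversal: [36, 2, 19, 28, 32]


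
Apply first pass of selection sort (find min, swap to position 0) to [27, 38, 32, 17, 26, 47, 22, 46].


After one pass: [17, 38, 32, 27, 26, 47, 22, 46]


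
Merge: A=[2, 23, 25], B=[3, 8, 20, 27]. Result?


Compare heads, take smaller each step.
Merged: [2, 3, 8, 20, 23, 25, 27]


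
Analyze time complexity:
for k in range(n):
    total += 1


Per nesting level: O(n) = O(n)
Complexity: O(n)


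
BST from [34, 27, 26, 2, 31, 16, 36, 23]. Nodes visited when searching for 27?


BST root = 34
Search for 27: compare at each node
Path: [34, 27]


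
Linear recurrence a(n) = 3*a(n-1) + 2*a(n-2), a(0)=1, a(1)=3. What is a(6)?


Build bottom-up:
...a(4)=139, a(5)=495, a(6)=3*495+2*139=1763


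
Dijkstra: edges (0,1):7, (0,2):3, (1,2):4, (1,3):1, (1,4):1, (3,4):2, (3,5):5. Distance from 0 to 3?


Dijkstra from 0:
Distances: {0: 0, 1: 7, 2: 3, 3: 8, 4: 8, 5: 13}
Shortest distance to 3 = 8, path = [0, 1, 3]


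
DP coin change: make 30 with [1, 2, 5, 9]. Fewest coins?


dp[0]=0; dp[i]=1+min(dp[i-c] for c in coins)
...dp[25]=4, dp[26]=5, dp[27]=3, dp[28]=4, dp[29]=4, dp[30]=5
Minimum coins for 30 = 5


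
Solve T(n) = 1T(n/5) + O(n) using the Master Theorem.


a=1, b=5, c=1. log_5(1)=0 < c=1. Case 3: O(n^c) = O(n)
Complexity: O(n)


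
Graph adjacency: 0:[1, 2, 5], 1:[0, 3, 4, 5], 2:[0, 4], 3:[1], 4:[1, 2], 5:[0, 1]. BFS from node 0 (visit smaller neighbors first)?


BFS queue: start with [0]
Visit order: [0, 1, 2, 5, 3, 4]


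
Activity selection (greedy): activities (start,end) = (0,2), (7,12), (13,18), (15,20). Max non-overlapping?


Greedy: pick earliest-ending, then skip overlaps.
Selected (3 activities): [(0, 2), (7, 12), (13, 18)]
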